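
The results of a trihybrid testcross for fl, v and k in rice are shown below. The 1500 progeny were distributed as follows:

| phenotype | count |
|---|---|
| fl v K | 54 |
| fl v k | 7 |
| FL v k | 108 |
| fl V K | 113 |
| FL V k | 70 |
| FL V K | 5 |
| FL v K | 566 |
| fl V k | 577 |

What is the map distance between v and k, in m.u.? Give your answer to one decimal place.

15.5 m.u.

The two most frequent reciprocal classes, FL v K and fl V k, are the parental types, so the F1 was FL v K / fl V k.
The two rarest classes, FL V K and fl v k, are the double crossovers. Comparing them with the parentals, only the v allele has switched, so v is the middle locus and the order is fl – v – k.
Crossovers in the v–k interval produce the single-crossover classes FL v k and fl V K (108 + 113 = 221) plus the double crossovers (12).
RF(v–k) = (221 + 12) / 1500 = 233/1500 = 0.1553 → 15.5 m.u.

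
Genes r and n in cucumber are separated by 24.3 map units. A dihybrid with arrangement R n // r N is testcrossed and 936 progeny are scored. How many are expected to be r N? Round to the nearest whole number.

354

A map distance of 24.3 map units corresponds to a recombination frequency of 0.243.
The F1 is R n / r N, so r N is a parental gamete class with expected frequency (1 − r)/2 = 0.757/2 = 0.3785.
Expected number = 0.3785 × 936 = 354.28 ≈ 354.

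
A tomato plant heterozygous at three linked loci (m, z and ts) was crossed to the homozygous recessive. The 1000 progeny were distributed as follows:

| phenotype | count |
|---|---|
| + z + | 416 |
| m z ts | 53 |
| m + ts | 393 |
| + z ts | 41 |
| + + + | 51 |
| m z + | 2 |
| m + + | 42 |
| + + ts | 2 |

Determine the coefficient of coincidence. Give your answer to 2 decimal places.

0.43

The two most frequent reciprocal classes, + z + and m + ts, are the parental types, so the F1 was + z + / m + ts.
The two rarest classes, m z + and + + ts, are the double crossovers. Comparing them with the parentals, only the m allele has switched, so m is the middle locus and the order is z – m – ts.
z–m: (104 + 4)/1000 = 0.1080; m–ts: (83 + 4)/1000 = 0.0870.
Expected DCO frequency = 0.1080 × 0.0870 ≈ 0.00940; observed = 4/1000 ≈ 0.00400.
Coefficient of coincidence = 0.00400/0.00940 ≈ 0.43.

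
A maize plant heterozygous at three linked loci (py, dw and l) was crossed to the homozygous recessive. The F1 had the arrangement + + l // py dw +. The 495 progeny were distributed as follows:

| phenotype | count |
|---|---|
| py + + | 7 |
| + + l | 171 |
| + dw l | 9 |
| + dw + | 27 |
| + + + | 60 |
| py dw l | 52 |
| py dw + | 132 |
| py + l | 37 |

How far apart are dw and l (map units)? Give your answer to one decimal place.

25.9 map units

The two rarest classes, + dw l and py + +, are the double crossovers. Comparing them with the parentals, only the dw allele has switched, so dw is the middle locus and the order is py – dw – l.
Crossovers in the dw–l interval produce the single-crossover classes + + + and py dw l (60 + 52 = 112) plus the double crossovers (16).
RF(dw–l) = (112 + 16) / 495 = 128/495 = 0.2586 → 25.9 map units.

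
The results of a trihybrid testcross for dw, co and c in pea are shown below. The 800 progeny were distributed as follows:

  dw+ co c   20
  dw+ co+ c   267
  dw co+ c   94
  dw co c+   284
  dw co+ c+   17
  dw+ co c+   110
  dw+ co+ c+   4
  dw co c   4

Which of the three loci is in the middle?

The two most frequent reciprocal classes, dw+ co+ c and dw co c+, are the parental types, so the F1 was dw+ co+ c / dw co c+.
The two rarest classes, dw+ co+ c+ and dw co c, are the double crossovers. Comparing them with the parentals, only the c allele has switched, so c is the middle locus and the order is dw – c – co.

c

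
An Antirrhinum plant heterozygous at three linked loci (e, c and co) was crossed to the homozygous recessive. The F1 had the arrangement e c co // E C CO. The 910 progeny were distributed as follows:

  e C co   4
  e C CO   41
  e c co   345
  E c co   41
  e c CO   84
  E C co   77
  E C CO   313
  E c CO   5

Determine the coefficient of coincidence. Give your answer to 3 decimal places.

The two rarest classes, e C co and E c CO, are the double crossovers. Comparing them with the parentals, only the c allele has switched, so c is the middle locus and the order is e – c – co.
e–c: (82 + 9)/910 = 0.1000; c–co: (161 + 9)/910 = 0.1868.
Expected DCO frequency = 0.1000 × 0.1868 ≈ 0.01868; observed = 9/910 ≈ 0.00989.
Coefficient of coincidence = 0.00989/0.01868 ≈ 0.529.

0.529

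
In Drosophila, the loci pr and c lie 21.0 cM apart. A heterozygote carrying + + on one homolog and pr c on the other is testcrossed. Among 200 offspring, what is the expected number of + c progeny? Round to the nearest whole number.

21

A map distance of 21.0 cM corresponds to a recombination frequency of 0.210.
The F1 is + + / pr c, so + c is a recombinant gamete class with expected frequency r/2 = 0.210/2 = 0.1050.
Expected number = 0.1050 × 200 = 21.00 ≈ 21.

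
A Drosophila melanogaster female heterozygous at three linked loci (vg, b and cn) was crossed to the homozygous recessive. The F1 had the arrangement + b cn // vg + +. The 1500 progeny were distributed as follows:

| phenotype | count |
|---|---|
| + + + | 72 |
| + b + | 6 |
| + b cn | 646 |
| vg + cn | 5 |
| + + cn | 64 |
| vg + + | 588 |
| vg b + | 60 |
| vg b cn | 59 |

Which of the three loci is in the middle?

cn

The two rarest classes, + b + and vg + cn, are the double crossovers. Comparing them with the parentals, only the cn allele has switched, so cn is the middle locus and the order is b – cn – vg.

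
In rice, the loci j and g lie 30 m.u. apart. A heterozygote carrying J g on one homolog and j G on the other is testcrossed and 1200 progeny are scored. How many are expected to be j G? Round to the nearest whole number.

420

A map distance of 30 m.u. corresponds to a recombination frequency of 0.300.
The F1 is J g / j G, so j G is a parental gamete class with expected frequency (1 − r)/2 = 0.700/2 = 0.3500.
Expected number = 0.3500 × 1200 = 420.00 ≈ 420.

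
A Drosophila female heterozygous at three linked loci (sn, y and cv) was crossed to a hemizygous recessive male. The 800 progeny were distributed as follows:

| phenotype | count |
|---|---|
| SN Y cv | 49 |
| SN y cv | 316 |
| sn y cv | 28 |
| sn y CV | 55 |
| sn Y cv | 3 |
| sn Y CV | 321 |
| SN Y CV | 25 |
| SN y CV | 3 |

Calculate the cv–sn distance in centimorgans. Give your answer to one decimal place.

7.4 centimorgans

The two most frequent reciprocal classes, SN y cv and sn Y CV, are the parental types, so the F1 was SN y cv / sn Y CV.
The two rarest classes, SN y CV and sn Y cv, are the double crossovers. Comparing them with the parentals, only the cv allele has switched, so cv is the middle locus and the order is sn – cv – y.
Crossovers in the sn–cv interval produce the single-crossover classes sn y cv and SN Y CV (28 + 25 = 53) plus the double crossovers (6).
RF(sn–cv) = (53 + 6) / 800 = 59/800 = 0.0737 → 7.4 centimorgans.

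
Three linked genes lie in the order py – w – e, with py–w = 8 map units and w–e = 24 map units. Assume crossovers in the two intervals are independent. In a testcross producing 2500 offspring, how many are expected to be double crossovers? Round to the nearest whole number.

Map distances give recombination frequencies of 0.080 and 0.240 for the two intervals.
With no interference, expected double-crossover frequency = 0.080 × 0.240 = 0.01920.
Expected number = 0.01920 × 2500 = 48.00 ≈ 48.

48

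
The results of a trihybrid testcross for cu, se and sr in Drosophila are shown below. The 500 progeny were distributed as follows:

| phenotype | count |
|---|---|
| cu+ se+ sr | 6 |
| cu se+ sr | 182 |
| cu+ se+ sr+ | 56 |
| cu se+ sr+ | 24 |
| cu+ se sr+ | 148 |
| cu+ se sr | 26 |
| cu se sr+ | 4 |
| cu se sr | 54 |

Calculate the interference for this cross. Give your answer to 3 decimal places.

0.306

The two most frequent reciprocal classes, cu+ se sr+ and cu se+ sr, are the parental types, so the F1 was cu+ se sr+ / cu se+ sr.
The two rarest classes, cu se sr+ and cu+ se+ sr, are the double crossovers. Comparing them with the parentals, only the cu allele has switched, so cu is the middle locus and the order is se – cu – sr.
se–cu: (110 + 10)/500 = 0.2400; cu–sr: (50 + 10)/500 = 0.1200.
Expected DCO frequency = 0.2400 × 0.1200 ≈ 0.02880; observed = 10/500 ≈ 0.02000.
Coefficient of coincidence = 0.02000/0.02880 ≈ 0.694; interference = 1 − 0.694 = 0.306.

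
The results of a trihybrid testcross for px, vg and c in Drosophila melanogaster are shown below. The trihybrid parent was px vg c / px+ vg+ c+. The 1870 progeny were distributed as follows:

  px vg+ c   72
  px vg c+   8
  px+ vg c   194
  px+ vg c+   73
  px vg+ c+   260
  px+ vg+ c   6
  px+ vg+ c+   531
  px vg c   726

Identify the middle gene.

c

The two rarest classes, px vg c+ and px+ vg+ c, are the double crossovers. Comparing them with the parentals, only the c allele has switched, so c is the middle locus and the order is px – c – vg.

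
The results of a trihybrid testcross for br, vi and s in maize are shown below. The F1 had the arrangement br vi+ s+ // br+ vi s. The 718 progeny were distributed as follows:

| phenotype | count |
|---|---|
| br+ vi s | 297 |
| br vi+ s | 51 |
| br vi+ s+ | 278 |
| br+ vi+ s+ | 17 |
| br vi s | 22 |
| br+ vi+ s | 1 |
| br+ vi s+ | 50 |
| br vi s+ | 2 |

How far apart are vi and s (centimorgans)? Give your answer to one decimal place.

14.5 centimorgans

The two rarest classes, br vi s+ and br+ vi+ s, are the double crossovers. Comparing them with the parentals, only the vi allele has switched, so vi is the middle locus and the order is s – vi – br.
Crossovers in the s–vi interval produce the single-crossover classes br vi+ s and br+ vi s+ (51 + 50 = 101) plus the double crossovers (3).
RF(s–vi) = (101 + 3) / 718 = 104/718 = 0.1448 → 14.5 centimorgans.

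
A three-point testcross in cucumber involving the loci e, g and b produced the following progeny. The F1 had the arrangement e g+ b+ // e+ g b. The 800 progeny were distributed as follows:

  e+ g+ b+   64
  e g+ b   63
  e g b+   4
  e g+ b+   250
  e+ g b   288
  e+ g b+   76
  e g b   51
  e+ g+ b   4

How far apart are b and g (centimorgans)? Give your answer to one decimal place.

18.4 centimorgans

The two rarest classes, e g b+ and e+ g+ b, are the double crossovers. Comparing them with the parentals, only the g allele has switched, so g is the middle locus and the order is e – g – b.
Crossovers in the g–b interval produce the single-crossover classes e g+ b and e+ g b+ (63 + 76 = 139) plus the double crossovers (8).
RF(g–b) = (139 + 8) / 800 = 147/800 = 0.1837 → 18.4 centimorgans.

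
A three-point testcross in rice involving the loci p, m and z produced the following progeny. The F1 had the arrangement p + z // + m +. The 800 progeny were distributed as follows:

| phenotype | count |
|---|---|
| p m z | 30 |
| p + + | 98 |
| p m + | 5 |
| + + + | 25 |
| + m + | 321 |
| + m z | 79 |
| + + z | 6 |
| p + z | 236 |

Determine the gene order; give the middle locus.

The two rarest classes, + + z and p m +, are the double crossovers. Comparing them with the parentals, only the p allele has switched, so p is the middle locus and the order is z – p – m.

p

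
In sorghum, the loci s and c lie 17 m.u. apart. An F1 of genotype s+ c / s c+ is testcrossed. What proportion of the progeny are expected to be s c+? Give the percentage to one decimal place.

A map distance of 17 m.u. corresponds to a recombination frequency of 0.170.
The F1 is s+ c / s c+, so s c+ is a parental gamete class with expected frequency (1 − r)/2 = 0.830/2 = 0.4150.
That is 0.4150 = 41.5% of the progeny.

41.5%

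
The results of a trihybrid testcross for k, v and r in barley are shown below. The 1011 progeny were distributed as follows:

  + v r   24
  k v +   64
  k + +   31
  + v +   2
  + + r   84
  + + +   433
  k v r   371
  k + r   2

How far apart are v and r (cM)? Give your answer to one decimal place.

The two most frequent reciprocal classes, k v r and + + +, are the parental types, so the F1 was k v r / + + +.
The two rarest classes, k + r and + v +, are the double crossovers. Comparing them with the parentals, only the v allele has switched, so v is the middle locus and the order is r – v – k.
Crossovers in the r–v interval produce the single-crossover classes k v + and + + r (64 + 84 = 148) plus the double crossovers (4).
RF(r–v) = (148 + 4) / 1011 = 152/1011 = 0.1503 → 15.0 cM.

15.0 cM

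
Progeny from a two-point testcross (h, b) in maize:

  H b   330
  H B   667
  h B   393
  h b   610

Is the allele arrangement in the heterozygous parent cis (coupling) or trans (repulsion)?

The two most frequent classes are H B (667) and h b (610); these are the parental (non-recombinant) types.
So the F1 carried H B on one chromosome and h b on the other — the recessive alleles are on the same chromosome (cis / coupling).

cis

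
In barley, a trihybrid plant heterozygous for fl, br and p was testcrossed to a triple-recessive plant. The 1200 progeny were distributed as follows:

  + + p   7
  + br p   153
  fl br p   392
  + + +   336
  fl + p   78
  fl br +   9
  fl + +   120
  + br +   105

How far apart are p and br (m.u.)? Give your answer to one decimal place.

The two most frequent reciprocal classes, fl br p and + + +, are the parental types, so the F1 was fl br p / + + +.
The two rarest classes, fl br + and + + p, are the double crossovers. Comparing them with the parentals, only the p allele has switched, so p is the middle locus and the order is br – p – fl.
Crossovers in the br–p interval produce the single-crossover classes fl + p and + br + (78 + 105 = 183) plus the double crossovers (16).
RF(br–p) = (183 + 16) / 1200 = 199/1200 = 0.1658 → 16.6 m.u.

16.6 m.u.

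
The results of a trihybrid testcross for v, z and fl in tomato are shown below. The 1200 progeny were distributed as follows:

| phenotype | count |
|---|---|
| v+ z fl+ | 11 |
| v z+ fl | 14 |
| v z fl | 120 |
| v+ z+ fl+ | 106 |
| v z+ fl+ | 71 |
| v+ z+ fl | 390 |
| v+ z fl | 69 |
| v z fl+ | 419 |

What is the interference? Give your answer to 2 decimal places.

0.28

The two most frequent reciprocal classes, v z fl+ and v+ z+ fl, are the parental types, so the F1 was v z fl+ / v+ z+ fl.
The two rarest classes, v+ z fl+ and v z+ fl, are the double crossovers. Comparing them with the parentals, only the v allele has switched, so v is the middle locus and the order is fl – v – z.
fl–v: (226 + 25)/1200 = 0.2092; v–z: (140 + 25)/1200 = 0.1375.
Expected DCO frequency = 0.2092 × 0.1375 ≈ 0.02877; observed = 25/1200 ≈ 0.02083.
Coefficient of coincidence = 0.02083/0.02877 ≈ 0.72; interference = 1 − 0.72 = 0.28.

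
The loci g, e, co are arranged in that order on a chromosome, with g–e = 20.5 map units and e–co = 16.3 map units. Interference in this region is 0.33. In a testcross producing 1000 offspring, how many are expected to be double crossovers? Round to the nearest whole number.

22

Map distances give recombination frequencies of 0.205 and 0.163 for the two intervals.
With interference 0.33 (so coincidence = 0.67), expected double-crossover frequency = 0.205 × 0.163 × 0.67 = 0.02239.
Expected number = 0.02239 × 1000 = 22.39 ≈ 22.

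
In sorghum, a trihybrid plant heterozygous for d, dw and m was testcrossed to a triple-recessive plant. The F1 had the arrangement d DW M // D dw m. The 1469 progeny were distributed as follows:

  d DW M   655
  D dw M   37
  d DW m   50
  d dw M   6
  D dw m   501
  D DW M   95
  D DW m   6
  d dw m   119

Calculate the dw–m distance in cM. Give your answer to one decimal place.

6.7 cM

The two rarest classes, d dw M and D DW m, are the double crossovers. Comparing them with the parentals, only the dw allele has switched, so dw is the middle locus and the order is d – dw – m.
Crossovers in the dw–m interval produce the single-crossover classes d DW m and D dw M (50 + 37 = 87) plus the double crossovers (12).
RF(dw–m) = (87 + 12) / 1469 = 99/1469 = 0.0674 → 6.7 cM.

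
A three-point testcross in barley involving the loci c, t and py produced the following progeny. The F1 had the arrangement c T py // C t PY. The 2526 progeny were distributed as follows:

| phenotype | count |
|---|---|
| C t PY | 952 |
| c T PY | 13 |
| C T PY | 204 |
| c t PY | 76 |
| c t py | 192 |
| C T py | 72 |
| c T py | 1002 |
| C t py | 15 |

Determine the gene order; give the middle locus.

The two rarest classes, c T PY and C t py, are the double crossovers. Comparing them with the parentals, only the py allele has switched, so py is the middle locus and the order is t – py – c.

py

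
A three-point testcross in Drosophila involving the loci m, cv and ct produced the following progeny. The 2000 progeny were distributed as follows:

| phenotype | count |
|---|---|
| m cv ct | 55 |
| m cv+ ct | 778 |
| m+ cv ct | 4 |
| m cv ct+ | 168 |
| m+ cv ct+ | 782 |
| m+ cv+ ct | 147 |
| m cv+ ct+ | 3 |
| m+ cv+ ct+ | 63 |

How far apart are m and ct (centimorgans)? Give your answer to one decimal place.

The two most frequent reciprocal classes, m cv+ ct and m+ cv ct+, are the parental types, so the F1 was m cv+ ct / m+ cv ct+.
The two rarest classes, m cv+ ct+ and m+ cv ct, are the double crossovers. Comparing them with the parentals, only the ct allele has switched, so ct is the middle locus and the order is m – ct – cv.
Crossovers in the m–ct interval produce the single-crossover classes m+ cv+ ct and m cv ct+ (147 + 168 = 315) plus the double crossovers (7).
RF(m–ct) = (315 + 7) / 2000 = 322/2000 = 0.1610 → 16.1 centimorgans.

16.1 centimorgans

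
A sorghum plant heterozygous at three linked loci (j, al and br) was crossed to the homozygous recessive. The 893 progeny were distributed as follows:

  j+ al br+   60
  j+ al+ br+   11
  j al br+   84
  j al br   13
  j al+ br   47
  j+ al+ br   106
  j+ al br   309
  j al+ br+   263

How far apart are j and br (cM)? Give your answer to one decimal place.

The two most frequent reciprocal classes, j+ al br and j al+ br+, are the parental types, so the F1 was j+ al br / j al+ br+.
The two rarest classes, j al br and j+ al+ br+, are the double crossovers. Comparing them with the parentals, only the j allele has switched, so j is the middle locus and the order is br – j – al.
Crossovers in the br–j interval produce the single-crossover classes j+ al br+ and j al+ br (60 + 47 = 107) plus the double crossovers (24).
RF(br–j) = (107 + 24) / 893 = 131/893 = 0.1467 → 14.7 cM.

14.7 cM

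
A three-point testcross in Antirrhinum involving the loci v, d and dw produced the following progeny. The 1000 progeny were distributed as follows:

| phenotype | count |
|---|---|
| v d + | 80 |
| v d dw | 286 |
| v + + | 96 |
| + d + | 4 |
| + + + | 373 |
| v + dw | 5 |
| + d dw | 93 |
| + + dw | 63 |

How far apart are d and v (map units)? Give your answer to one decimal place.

The two most frequent reciprocal classes, v d dw and + + +, are the parental types, so the F1 was v d dw / + + +.
The two rarest classes, v + dw and + d +, are the double crossovers. Comparing them with the parentals, only the d allele has switched, so d is the middle locus and the order is dw – d – v.
Crossovers in the d–v interval produce the single-crossover classes + d dw and v + + (93 + 96 = 189) plus the double crossovers (9).
RF(d–v) = (189 + 9) / 1000 = 198/1000 = 0.1980 → 19.8 map units.

19.8 map units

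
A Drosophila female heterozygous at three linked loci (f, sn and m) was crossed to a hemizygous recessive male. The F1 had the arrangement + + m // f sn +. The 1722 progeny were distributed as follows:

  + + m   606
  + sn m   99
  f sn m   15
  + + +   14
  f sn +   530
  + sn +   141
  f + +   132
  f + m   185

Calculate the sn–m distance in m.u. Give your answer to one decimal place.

15.1 m.u.

The two rarest classes, + + + and f sn m, are the double crossovers. Comparing them with the parentals, only the m allele has switched, so m is the middle locus and the order is f – m – sn.
Crossovers in the m–sn interval produce the single-crossover classes + sn m and f + + (99 + 132 = 231) plus the double crossovers (29).
RF(m–sn) = (231 + 29) / 1722 = 260/1722 = 0.1510 → 15.1 m.u.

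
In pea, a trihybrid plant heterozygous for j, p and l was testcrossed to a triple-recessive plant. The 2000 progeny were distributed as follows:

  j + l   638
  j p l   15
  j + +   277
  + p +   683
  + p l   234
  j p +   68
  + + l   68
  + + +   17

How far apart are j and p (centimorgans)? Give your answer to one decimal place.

8.4 centimorgans

The two most frequent reciprocal classes, j + l and + p +, are the parental types, so the F1 was j + l / + p +.
The two rarest classes, j p l and + + +, are the double crossovers. Comparing them with the parentals, only the p allele has switched, so p is the middle locus and the order is j – p – l.
Crossovers in the j–p interval produce the single-crossover classes + + l and j p + (68 + 68 = 136) plus the double crossovers (32).
RF(j–p) = (136 + 32) / 2000 = 168/2000 = 0.0840 → 8.4 centimorgans.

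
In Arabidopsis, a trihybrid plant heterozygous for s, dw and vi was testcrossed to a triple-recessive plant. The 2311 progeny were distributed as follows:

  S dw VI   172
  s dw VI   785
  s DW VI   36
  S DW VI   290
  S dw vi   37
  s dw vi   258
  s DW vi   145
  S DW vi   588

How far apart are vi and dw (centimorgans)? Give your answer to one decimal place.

26.9 centimorgans

The two most frequent reciprocal classes, s dw VI and S DW vi, are the parental types, so the F1 was s dw VI / S DW vi.
The two rarest classes, s DW VI and S dw vi, are the double crossovers. Comparing them with the parentals, only the dw allele has switched, so dw is the middle locus and the order is s – dw – vi.
Crossovers in the dw–vi interval produce the single-crossover classes s dw vi and S DW VI (258 + 290 = 548) plus the double crossovers (73).
RF(dw–vi) = (548 + 73) / 2311 = 621/2311 = 0.2687 → 26.9 centimorgans.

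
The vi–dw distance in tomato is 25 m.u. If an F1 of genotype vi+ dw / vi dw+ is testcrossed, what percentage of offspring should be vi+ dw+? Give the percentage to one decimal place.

A map distance of 25 m.u. corresponds to a recombination frequency of 0.250.
The F1 is vi+ dw / vi dw+, so vi+ dw+ is a recombinant gamete class with expected frequency r/2 = 0.250/2 = 0.1250.
That is 0.1250 = 12.5% of the progeny.

12.5%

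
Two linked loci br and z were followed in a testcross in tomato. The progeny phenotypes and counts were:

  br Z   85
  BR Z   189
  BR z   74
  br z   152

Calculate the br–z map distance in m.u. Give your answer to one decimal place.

The two most frequent classes, BR Z (189) and br z (152), are the parental types, so the F1 was BR Z / br z.
The recombinant classes are BR z and br Z: 74 + 85 = 159.
Recombination frequency = 159/500 = 0.3180 ≈ 31.8%, i.e. 31.8 m.u.

31.8 m.u.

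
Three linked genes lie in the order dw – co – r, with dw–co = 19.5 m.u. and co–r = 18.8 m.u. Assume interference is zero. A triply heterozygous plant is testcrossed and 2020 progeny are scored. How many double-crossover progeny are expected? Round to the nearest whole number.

74

Map distances give recombination frequencies of 0.195 and 0.188 for the two intervals.
With no interference, expected double-crossover frequency = 0.195 × 0.188 = 0.03666.
Expected number = 0.03666 × 2020 = 74.05 ≈ 74.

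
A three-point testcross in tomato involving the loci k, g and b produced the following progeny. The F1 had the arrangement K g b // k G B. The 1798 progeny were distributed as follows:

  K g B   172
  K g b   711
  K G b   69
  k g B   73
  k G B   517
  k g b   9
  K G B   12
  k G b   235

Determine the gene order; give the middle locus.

k

The two rarest classes, k g b and K G B, are the double crossovers. Comparing them with the parentals, only the k allele has switched, so k is the middle locus and the order is b – k – g.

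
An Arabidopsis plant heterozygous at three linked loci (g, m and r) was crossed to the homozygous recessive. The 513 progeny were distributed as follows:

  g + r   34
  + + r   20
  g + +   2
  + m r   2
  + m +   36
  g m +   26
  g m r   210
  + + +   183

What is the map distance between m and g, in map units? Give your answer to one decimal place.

14.4 map units

The two most frequent reciprocal classes, + + + and g m r, are the parental types, so the F1 was + + + / g m r.
The two rarest classes, g + + and + m r, are the double crossovers. Comparing them with the parentals, only the g allele has switched, so g is the middle locus and the order is r – g – m.
Crossovers in the g–m interval produce the single-crossover classes + m + and g + r (36 + 34 = 70) plus the double crossovers (4).
RF(g–m) = (70 + 4) / 513 = 74/513 = 0.1442 → 14.4 map units.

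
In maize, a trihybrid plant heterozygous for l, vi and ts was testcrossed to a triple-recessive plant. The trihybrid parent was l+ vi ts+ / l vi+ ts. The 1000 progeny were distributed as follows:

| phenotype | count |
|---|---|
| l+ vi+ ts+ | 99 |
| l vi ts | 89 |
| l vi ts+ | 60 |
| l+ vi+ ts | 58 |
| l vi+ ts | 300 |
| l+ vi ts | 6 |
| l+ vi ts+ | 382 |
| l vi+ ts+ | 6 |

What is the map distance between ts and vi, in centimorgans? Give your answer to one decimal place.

The two rarest classes, l+ vi ts and l vi+ ts+, are the double crossovers. Comparing them with the parentals, only the ts allele has switched, so ts is the middle locus and the order is vi – ts – l.
Crossovers in the vi–ts interval produce the single-crossover classes l+ vi+ ts+ and l vi ts (99 + 89 = 188) plus the double crossovers (12).
RF(vi–ts) = (188 + 12) / 1000 = 200/1000 = 0.2000 → 20.0 centimorgans.

20.0 centimorgans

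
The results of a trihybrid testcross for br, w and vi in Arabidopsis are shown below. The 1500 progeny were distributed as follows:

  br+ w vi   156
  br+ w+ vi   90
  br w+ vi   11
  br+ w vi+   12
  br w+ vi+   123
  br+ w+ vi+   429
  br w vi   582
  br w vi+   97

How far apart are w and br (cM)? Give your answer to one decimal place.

20.1 cM

The two most frequent reciprocal classes, br w vi and br+ w+ vi+, are the parental types, so the F1 was br w vi / br+ w+ vi+.
The two rarest classes, br w+ vi and br+ w vi+, are the double crossovers. Comparing them with the parentals, only the w allele has switched, so w is the middle locus and the order is br – w – vi.
Crossovers in the br–w interval produce the single-crossover classes br+ w vi and br w+ vi+ (156 + 123 = 279) plus the double crossovers (23).
RF(br–w) = (279 + 23) / 1500 = 302/1500 = 0.2013 → 20.1 cM.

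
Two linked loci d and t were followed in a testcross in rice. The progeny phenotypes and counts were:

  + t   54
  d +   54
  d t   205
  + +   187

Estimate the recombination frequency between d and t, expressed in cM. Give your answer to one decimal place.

The two most frequent classes, + + (187) and d t (205), are the parental types, so the F1 was + + / d t.
The recombinant classes are + t and d +: 54 + 54 = 108.
Recombination frequency = 108/500 = 0.2160 ≈ 21.6%, i.e. 21.6 cM.

21.6 cM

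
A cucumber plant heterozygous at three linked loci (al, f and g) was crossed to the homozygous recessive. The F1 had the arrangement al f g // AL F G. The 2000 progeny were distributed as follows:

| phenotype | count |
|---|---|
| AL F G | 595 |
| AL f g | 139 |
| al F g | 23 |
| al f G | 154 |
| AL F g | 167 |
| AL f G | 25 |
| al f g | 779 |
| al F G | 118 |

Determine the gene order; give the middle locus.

f

The two rarest classes, al F g and AL f G, are the double crossovers. Comparing them with the parentals, only the f allele has switched, so f is the middle locus and the order is al – f – g.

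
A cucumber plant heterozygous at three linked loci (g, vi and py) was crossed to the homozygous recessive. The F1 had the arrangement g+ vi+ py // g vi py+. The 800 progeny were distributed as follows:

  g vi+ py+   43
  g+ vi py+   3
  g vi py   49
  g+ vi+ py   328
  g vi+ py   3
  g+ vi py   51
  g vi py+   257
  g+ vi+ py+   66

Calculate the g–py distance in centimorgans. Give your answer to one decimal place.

The two rarest classes, g vi+ py and g+ vi py+, are the double crossovers. Comparing them with the parentals, only the g allele has switched, so g is the middle locus and the order is py – g – vi.
Crossovers in the py–g interval produce the single-crossover classes g+ vi+ py+ and g vi py (66 + 49 = 115) plus the double crossovers (6).
RF(py–g) = (115 + 6) / 800 = 121/800 = 0.1512 → 15.1 centimorgans.

15.1 centimorgans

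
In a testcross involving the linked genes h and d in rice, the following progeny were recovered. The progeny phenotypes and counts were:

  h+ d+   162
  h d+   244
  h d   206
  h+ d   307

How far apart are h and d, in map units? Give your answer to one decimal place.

40.0 map units

The two most frequent classes, h+ d (307) and h d+ (244), are the parental types, so the F1 was h+ d / h d+.
The recombinant classes are h+ d+ and h d: 162 + 206 = 368.
Recombination frequency = 368/919 = 0.4004 ≈ 40.0%, i.e. 40.0 map units.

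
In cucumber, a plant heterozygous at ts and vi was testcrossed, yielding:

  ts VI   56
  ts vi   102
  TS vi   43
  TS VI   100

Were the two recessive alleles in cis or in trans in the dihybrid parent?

The two most frequent classes are TS VI (100) and ts vi (102); these are the parental (non-recombinant) types.
So the F1 carried TS VI on one chromosome and ts vi on the other — the recessive alleles are on the same chromosome (cis / coupling).

cis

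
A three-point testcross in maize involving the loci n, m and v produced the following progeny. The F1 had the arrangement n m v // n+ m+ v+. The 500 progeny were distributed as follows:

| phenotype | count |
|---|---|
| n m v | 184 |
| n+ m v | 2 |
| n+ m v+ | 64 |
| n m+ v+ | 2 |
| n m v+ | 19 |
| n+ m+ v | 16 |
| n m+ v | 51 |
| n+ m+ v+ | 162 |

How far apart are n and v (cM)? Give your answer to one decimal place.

7.8 cM

The two rarest classes, n+ m v and n m+ v+, are the double crossovers. Comparing them with the parentals, only the n allele has switched, so n is the middle locus and the order is v – n – m.
Crossovers in the v–n interval produce the single-crossover classes n m v+ and n+ m+ v (19 + 16 = 35) plus the double crossovers (4).
RF(v–n) = (35 + 4) / 500 = 39/500 = 0.0780 → 7.8 cM.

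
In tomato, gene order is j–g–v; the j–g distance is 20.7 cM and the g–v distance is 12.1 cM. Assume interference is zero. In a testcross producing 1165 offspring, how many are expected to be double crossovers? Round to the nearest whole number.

Map distances give recombination frequencies of 0.207 and 0.121 for the two intervals.
With no interference, expected double-crossover frequency = 0.207 × 0.121 = 0.02505.
Expected number = 0.02505 × 1165 = 29.18 ≈ 29.

29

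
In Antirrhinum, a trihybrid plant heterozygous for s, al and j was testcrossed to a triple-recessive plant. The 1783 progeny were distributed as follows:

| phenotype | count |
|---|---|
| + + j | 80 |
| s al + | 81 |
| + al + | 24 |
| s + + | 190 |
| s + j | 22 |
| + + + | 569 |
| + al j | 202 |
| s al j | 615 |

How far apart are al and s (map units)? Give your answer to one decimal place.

The two most frequent reciprocal classes, s al j and + + +, are the parental types, so the F1 was s al j / + + +.
The two rarest classes, s + j and + al +, are the double crossovers. Comparing them with the parentals, only the al allele has switched, so al is the middle locus and the order is j – al – s.
Crossovers in the al–s interval produce the single-crossover classes + al j and s + + (202 + 190 = 392) plus the double crossovers (46).
RF(al–s) = (392 + 46) / 1783 = 438/1783 = 0.2457 → 24.6 map units.

24.6 map units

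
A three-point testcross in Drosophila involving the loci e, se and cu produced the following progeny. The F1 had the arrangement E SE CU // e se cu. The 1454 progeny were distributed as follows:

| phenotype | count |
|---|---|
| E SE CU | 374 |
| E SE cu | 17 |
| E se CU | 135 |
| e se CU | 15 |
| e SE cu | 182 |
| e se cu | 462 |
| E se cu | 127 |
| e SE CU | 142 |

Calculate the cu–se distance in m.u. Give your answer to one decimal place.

The two rarest classes, E SE cu and e se CU, are the double crossovers. Comparing them with the parentals, only the cu allele has switched, so cu is the middle locus and the order is e – cu – se.
Crossovers in the cu–se interval produce the single-crossover classes E se CU and e SE cu (135 + 182 = 317) plus the double crossovers (32).
RF(cu–se) = (317 + 32) / 1454 = 349/1454 = 0.2400 → 24.0 m.u.

24.0 m.u.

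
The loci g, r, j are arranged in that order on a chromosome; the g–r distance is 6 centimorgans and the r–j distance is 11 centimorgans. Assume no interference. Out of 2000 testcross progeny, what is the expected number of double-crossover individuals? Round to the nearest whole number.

Map distances give recombination frequencies of 0.060 and 0.110 for the two intervals.
With no interference, expected double-crossover frequency = 0.060 × 0.110 = 0.00660.
Expected number = 0.00660 × 2000 = 13.20 ≈ 13.

13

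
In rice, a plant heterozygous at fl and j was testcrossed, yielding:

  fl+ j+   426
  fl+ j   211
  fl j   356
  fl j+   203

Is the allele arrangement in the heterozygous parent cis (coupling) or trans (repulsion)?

The two most frequent classes are fl+ j+ (426) and fl j (356); these are the parental (non-recombinant) types.
So the F1 carried fl+ j+ on one chromosome and fl j on the other — the recessive alleles are on the same chromosome (cis / coupling).

cis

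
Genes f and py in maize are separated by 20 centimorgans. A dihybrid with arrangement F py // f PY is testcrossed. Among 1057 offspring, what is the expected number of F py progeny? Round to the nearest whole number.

423

A map distance of 20 centimorgans corresponds to a recombination frequency of 0.200.
The F1 is F py / f PY, so F py is a parental gamete class with expected frequency (1 − r)/2 = 0.800/2 = 0.4000.
Expected number = 0.4000 × 1057 = 422.80 ≈ 423.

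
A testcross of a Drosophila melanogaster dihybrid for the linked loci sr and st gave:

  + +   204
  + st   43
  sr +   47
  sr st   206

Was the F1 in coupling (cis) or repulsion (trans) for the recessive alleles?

cis

The two most frequent classes are + + (204) and sr st (206); these are the parental (non-recombinant) types.
So the F1 carried + + on one chromosome and sr st on the other — the recessive alleles are on the same chromosome (cis / coupling).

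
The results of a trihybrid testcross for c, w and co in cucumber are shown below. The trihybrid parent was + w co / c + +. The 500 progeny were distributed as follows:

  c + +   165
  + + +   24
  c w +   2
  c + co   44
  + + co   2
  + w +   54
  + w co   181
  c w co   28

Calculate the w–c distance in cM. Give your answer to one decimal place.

The two rarest classes, + + co and c w +, are the double crossovers. Comparing them with the parentals, only the w allele has switched, so w is the middle locus and the order is c – w – co.
Crossovers in the c–w interval produce the single-crossover classes c w co and + + + (28 + 24 = 52) plus the double crossovers (4).
RF(c–w) = (52 + 4) / 500 = 56/500 = 0.1120 → 11.2 cM.

11.2 cM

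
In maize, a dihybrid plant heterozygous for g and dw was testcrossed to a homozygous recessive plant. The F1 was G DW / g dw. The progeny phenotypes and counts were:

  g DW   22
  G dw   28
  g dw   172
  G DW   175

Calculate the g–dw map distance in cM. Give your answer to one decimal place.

12.6 cM

The recombinant classes are G dw and g DW: 28 + 22 = 50.
Recombination frequency = 50/397 = 0.1259 ≈ 12.6%, i.e. 12.6 cM.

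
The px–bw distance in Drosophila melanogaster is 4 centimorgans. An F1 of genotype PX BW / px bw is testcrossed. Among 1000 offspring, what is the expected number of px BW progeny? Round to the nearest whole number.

20

A map distance of 4 centimorgans corresponds to a recombination frequency of 0.040.
The F1 is PX BW / px bw, so px BW is a recombinant gamete class with expected frequency r/2 = 0.040/2 = 0.0200.
Expected number = 0.0200 × 1000 = 20.00 ≈ 20.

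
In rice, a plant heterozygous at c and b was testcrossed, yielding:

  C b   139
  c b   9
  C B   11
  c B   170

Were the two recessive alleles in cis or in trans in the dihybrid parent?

trans

The two most frequent classes are C b (139) and c B (170); these are the parental (non-recombinant) types.
So the F1 carried C b on one chromosome and c B on the other — the recessive alleles are on opposite chromosomes (trans / repulsion).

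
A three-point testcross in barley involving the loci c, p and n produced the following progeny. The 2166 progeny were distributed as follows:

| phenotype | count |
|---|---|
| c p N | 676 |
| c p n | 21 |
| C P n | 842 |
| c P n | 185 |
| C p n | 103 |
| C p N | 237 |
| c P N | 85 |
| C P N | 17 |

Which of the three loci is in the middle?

The two most frequent reciprocal classes, c p N and C P n, are the parental types, so the F1 was c p N / C P n.
The two rarest classes, c p n and C P N, are the double crossovers. Comparing them with the parentals, only the n allele has switched, so n is the middle locus and the order is c – n – p.

n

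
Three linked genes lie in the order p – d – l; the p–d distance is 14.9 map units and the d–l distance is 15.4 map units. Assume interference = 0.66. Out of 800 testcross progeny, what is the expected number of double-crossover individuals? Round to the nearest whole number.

Map distances give recombination frequencies of 0.149 and 0.154 for the two intervals.
With interference 0.66 (so coincidence = 0.34), expected double-crossover frequency = 0.149 × 0.154 × 0.34 = 0.00780.
Expected number = 0.00780 × 800 = 6.24 ≈ 6.

6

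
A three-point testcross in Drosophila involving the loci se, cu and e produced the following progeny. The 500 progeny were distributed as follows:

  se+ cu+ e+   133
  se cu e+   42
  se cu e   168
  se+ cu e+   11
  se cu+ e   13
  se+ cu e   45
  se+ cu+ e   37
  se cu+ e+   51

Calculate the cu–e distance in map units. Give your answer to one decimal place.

20.6 map units

The two most frequent reciprocal classes, se cu e and se+ cu+ e+, are the parental types, so the F1 was se cu e / se+ cu+ e+.
The two rarest classes, se cu+ e and se+ cu e+, are the double crossovers. Comparing them with the parentals, only the cu allele has switched, so cu is the middle locus and the order is se – cu – e.
Crossovers in the cu–e interval produce the single-crossover classes se cu e+ and se+ cu+ e (42 + 37 = 79) plus the double crossovers (24).
RF(cu–e) = (79 + 24) / 500 = 103/500 = 0.2060 → 20.6 map units.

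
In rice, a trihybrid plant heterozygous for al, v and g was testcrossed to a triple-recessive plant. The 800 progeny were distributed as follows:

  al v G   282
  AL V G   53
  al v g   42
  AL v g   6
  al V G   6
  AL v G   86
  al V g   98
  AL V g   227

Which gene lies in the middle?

The two most frequent reciprocal classes, AL V g and al v G, are the parental types, so the F1 was AL V g / al v G.
The two rarest classes, AL v g and al V G, are the double crossovers. Comparing them with the parentals, only the v allele has switched, so v is the middle locus and the order is g – v – al.

v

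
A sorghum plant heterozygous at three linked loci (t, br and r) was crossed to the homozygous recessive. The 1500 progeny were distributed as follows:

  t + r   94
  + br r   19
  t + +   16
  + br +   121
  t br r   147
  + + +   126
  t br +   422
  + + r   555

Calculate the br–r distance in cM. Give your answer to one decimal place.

20.5 cM

The two most frequent reciprocal classes, t br + and + + r, are the parental types, so the F1 was t br + / + + r.
The two rarest classes, t + + and + br r, are the double crossovers. Comparing them with the parentals, only the br allele has switched, so br is the middle locus and the order is t – br – r.
Crossovers in the br–r interval produce the single-crossover classes t br r and + + + (147 + 126 = 273) plus the double crossovers (35).
RF(br–r) = (273 + 35) / 1500 = 308/1500 = 0.2053 → 20.5 cM.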